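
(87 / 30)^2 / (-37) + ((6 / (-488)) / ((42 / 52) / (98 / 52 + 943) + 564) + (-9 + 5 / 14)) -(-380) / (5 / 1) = 122460420985951 / 1824232719925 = 67.13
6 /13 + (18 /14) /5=327 /455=0.72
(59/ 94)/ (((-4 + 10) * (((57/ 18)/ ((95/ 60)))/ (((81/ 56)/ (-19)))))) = -1593/ 400064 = -0.00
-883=-883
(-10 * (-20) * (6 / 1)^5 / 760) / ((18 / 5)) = 10800 / 19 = 568.42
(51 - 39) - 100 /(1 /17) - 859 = -2547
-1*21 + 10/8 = -79/4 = -19.75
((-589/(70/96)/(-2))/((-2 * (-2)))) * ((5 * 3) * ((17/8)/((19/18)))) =42687/14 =3049.07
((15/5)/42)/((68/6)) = 3/476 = 0.01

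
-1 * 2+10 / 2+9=12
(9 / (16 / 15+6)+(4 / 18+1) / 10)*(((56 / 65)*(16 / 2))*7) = 10439744 / 155025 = 67.34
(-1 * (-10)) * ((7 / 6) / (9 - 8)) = 35 / 3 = 11.67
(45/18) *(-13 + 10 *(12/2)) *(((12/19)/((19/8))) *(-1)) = -31.25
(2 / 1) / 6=1 / 3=0.33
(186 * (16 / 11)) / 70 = 1488 / 385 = 3.86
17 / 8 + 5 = 57 / 8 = 7.12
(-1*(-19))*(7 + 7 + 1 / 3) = 817 / 3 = 272.33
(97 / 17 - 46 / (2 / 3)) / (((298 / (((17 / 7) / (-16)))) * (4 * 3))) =269 / 100128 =0.00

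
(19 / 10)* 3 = 57 / 10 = 5.70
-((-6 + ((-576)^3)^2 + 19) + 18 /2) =-36520347436056598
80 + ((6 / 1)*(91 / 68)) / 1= 2993 / 34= 88.03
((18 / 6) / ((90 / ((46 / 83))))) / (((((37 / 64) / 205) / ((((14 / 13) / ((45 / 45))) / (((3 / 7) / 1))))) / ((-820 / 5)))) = -969977344 / 359307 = -2699.58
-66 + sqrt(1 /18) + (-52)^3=-140674 + sqrt(2) /6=-140673.76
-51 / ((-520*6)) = 0.02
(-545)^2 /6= 49504.17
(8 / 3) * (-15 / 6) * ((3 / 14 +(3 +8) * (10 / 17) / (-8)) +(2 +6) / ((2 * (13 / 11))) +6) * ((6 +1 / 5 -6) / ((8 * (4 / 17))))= -18131 / 2912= -6.23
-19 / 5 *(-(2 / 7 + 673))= 89547 / 35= 2558.49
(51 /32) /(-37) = -51 /1184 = -0.04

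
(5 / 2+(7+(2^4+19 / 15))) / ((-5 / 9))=-2409 / 50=-48.18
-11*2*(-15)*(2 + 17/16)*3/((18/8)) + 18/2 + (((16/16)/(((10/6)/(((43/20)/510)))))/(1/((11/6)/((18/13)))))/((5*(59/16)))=22959613387/16925625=1356.50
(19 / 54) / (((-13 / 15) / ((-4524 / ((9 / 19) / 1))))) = 104690 / 27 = 3877.41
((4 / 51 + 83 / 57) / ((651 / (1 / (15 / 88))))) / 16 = 16357 / 18924570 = 0.00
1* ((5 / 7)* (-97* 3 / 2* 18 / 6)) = -4365 / 14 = -311.79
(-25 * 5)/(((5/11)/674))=-185350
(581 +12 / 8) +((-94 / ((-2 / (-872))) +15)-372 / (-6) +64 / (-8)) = -80665 / 2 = -40332.50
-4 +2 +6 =4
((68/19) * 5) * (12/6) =35.79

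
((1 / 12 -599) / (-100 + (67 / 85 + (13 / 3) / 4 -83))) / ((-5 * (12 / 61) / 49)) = -164.72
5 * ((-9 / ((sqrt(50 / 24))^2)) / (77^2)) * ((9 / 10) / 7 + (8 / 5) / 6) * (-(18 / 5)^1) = 26892 / 5187875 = 0.01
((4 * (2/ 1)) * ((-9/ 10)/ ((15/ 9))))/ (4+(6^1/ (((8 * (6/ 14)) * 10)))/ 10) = -1728/ 1607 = -1.08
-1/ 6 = -0.17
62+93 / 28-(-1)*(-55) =289 / 28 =10.32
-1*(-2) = 2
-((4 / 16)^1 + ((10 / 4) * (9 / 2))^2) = -2029 / 16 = -126.81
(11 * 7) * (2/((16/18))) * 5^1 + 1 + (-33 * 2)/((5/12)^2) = 48709/100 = 487.09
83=83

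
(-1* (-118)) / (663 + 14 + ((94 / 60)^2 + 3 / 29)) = 3079800 / 17736461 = 0.17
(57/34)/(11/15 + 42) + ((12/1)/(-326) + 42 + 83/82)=3132524419/72824651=43.01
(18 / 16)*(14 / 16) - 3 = -129 / 64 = -2.02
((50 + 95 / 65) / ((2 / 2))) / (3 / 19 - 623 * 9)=-4237 / 461630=-0.01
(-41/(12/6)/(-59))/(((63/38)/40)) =31160/3717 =8.38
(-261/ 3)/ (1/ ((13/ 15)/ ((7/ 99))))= -37323/ 35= -1066.37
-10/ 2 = -5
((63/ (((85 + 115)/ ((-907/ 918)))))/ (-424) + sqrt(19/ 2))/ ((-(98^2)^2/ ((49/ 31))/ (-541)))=490687/ 72105418291200 + 541*sqrt(38)/ 116707808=0.00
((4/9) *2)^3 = 0.70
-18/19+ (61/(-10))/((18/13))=-18307/3420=-5.35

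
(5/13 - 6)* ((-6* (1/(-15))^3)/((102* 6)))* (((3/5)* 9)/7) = -73/5801250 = -0.00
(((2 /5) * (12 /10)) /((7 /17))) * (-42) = -1224 /25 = -48.96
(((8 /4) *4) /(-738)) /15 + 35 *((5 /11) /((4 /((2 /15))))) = 0.53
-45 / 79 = -0.57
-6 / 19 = -0.32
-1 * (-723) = 723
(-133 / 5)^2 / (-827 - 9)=-931 / 1100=-0.85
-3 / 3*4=-4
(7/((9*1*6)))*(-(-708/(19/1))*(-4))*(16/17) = -52864/2907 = -18.19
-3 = -3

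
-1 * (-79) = 79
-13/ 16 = -0.81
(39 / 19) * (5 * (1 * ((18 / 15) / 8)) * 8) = 234 / 19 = 12.32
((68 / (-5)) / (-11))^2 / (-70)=-2312 / 105875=-0.02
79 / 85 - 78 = -6551 / 85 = -77.07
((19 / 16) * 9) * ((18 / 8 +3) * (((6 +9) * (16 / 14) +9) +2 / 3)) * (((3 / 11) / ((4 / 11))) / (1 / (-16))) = -288819 / 16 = -18051.19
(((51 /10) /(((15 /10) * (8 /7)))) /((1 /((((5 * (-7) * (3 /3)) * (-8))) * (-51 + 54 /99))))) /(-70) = 13209 /22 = 600.41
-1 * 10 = -10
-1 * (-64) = 64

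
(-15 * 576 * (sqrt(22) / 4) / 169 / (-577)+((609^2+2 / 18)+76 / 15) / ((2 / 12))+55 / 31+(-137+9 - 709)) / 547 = 2160 * sqrt(22) / 53339611+1034384056 / 254355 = 4066.69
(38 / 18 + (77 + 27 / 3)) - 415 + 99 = -227.89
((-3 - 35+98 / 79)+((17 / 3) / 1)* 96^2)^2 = 16997413875264 / 6241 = 2723508071.67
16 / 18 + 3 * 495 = 13373 / 9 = 1485.89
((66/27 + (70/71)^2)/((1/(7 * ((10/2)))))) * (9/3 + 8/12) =59675770/136107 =438.45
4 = 4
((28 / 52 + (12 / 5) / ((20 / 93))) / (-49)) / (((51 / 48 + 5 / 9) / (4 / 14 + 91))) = -349844832 / 25973675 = -13.47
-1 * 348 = -348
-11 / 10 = -1.10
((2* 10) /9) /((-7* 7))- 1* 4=-4.05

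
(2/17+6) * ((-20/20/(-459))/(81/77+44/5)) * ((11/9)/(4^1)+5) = 0.01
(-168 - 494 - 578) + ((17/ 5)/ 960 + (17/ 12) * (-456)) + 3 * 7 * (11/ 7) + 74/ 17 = -150849311/ 81600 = -1848.64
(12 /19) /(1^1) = 12 /19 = 0.63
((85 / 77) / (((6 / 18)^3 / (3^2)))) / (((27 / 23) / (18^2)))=5700780 / 77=74036.10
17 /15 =1.13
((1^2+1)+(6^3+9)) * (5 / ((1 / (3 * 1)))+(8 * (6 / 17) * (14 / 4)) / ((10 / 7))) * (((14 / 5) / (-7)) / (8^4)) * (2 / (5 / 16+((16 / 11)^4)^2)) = -30217528377927 / 632774191678400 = -0.05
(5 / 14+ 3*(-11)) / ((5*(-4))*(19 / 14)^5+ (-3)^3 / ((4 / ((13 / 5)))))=0.30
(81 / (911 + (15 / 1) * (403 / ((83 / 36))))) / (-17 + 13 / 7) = -47061 / 31082698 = -0.00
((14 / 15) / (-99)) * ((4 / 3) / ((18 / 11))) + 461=460.99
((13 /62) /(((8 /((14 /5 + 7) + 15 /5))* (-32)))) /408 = -0.00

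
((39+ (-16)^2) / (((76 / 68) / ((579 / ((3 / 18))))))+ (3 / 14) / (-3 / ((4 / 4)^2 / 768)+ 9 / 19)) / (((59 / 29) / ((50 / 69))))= 2579837302056775 / 7899111927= 326598.40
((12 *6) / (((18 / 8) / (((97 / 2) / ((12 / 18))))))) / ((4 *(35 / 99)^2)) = 4656.48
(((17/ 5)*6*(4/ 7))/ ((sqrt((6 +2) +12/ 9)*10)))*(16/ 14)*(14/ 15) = 544*sqrt(21)/ 6125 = 0.41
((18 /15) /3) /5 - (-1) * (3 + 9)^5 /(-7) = -6220786 /175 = -35547.35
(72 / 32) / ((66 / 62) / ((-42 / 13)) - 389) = -0.01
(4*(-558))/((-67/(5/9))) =1240/67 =18.51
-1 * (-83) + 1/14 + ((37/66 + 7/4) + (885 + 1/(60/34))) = 1495261/1540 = 970.95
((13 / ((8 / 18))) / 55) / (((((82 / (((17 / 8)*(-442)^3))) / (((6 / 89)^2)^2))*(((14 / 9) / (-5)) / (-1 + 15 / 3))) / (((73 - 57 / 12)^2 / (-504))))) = -2645000978962329 / 905496022112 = -2921.05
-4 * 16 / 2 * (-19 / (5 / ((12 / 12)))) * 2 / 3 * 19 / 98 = 11552 / 735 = 15.72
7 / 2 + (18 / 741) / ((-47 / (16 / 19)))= 1543805 / 441142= 3.50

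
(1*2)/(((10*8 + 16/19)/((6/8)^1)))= 19/1024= 0.02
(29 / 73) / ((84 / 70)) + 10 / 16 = 1675 / 1752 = 0.96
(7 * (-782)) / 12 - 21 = -2863 / 6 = -477.17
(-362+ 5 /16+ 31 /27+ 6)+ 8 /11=-1681315 /4752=-353.81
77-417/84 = 2017/28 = 72.04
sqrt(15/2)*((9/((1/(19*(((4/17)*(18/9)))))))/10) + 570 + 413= 342*sqrt(30)/85 + 983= 1005.04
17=17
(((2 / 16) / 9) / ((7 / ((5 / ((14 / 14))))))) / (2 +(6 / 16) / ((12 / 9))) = 20 / 4599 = 0.00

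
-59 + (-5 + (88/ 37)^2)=-79872/ 1369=-58.34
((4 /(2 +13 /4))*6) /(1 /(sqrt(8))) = 12.93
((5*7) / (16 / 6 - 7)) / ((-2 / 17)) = 68.65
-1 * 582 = -582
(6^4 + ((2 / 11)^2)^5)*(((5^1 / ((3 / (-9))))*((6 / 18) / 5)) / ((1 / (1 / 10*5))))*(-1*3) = 50422353425880 / 25937424601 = 1944.00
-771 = -771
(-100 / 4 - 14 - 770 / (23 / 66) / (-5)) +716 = 25735 / 23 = 1118.91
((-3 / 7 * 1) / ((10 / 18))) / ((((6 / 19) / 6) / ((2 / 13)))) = -1026 / 455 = -2.25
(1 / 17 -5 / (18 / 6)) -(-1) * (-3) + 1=-184 / 51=-3.61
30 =30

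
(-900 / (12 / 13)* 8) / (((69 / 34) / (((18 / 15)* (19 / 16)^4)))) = -432014115 / 47104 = -9171.50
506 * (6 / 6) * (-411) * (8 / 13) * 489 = -813562992 / 13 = -62581768.62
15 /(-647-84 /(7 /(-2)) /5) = -75 /3211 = -0.02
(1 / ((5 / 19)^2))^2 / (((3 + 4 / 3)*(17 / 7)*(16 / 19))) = 51998079 / 2210000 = 23.53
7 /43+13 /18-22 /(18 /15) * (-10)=142585 /774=184.22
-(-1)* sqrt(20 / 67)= 0.55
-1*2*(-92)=184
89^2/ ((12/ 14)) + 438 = 58075/ 6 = 9679.17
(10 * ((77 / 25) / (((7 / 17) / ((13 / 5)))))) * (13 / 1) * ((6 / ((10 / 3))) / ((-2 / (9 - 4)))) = -284427 / 25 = -11377.08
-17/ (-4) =17/ 4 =4.25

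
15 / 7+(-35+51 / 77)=-2479 / 77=-32.19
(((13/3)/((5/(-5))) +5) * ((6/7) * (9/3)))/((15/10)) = 8/7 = 1.14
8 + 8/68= 138/17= 8.12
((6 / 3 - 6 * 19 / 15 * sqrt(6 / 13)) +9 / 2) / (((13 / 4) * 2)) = 1 - 76 * sqrt(78) / 845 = 0.21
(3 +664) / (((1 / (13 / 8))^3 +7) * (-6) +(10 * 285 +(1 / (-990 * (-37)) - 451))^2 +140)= 1966209219503100 / 16965696346401561877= 0.00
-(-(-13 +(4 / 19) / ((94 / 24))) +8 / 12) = -36469 / 2679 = -13.61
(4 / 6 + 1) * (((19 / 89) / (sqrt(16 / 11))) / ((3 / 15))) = 475 * sqrt(11) / 1068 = 1.48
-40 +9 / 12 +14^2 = 627 / 4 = 156.75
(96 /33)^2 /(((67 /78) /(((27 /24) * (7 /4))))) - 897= -877.60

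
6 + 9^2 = 87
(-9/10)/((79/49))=-441/790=-0.56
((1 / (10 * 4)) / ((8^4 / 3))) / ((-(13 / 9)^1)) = -27 / 2129920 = -0.00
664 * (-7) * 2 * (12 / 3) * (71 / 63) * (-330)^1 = 41486720 / 3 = 13828906.67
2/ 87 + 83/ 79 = 7379/ 6873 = 1.07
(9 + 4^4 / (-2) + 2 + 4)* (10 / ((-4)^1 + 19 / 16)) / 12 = 904 / 27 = 33.48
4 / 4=1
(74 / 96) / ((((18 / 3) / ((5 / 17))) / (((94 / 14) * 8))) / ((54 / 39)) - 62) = -235 / 18818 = -0.01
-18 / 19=-0.95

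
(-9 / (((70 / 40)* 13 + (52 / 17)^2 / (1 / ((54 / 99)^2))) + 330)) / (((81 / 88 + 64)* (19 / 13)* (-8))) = 180020412 / 5398111237345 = 0.00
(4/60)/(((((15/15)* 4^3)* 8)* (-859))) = -1/6597120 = -0.00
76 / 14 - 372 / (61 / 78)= -200794 / 427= -470.24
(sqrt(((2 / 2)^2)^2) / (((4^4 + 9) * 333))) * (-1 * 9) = -1 / 9805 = -0.00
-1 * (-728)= 728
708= 708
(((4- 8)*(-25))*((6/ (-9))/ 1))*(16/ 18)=-1600/ 27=-59.26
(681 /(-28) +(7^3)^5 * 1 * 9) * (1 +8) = 384552482305164.11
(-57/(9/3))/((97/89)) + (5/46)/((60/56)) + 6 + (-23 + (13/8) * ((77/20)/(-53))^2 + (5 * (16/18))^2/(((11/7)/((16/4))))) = 285132719237617/17868125404800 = 15.96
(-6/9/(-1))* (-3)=-2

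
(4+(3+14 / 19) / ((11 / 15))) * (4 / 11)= 7604 / 2299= 3.31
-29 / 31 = -0.94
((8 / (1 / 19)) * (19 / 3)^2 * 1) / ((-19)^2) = 152 / 9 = 16.89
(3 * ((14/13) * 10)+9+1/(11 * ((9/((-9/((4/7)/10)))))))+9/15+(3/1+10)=76243/1430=53.32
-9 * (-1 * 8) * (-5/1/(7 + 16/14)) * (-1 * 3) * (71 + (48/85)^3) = 22031587368/2333675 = 9440.73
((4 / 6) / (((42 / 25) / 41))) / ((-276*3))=-1025 / 52164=-0.02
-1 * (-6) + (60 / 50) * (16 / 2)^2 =414 / 5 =82.80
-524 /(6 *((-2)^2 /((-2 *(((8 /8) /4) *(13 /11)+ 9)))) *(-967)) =-53579 /127644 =-0.42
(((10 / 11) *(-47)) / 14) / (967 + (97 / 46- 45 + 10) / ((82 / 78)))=-88642 / 27177227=-0.00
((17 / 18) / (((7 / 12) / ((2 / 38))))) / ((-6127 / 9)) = -102 / 814891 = -0.00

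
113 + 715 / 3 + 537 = 2665 / 3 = 888.33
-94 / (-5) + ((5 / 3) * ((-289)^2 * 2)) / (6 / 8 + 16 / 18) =50118146 / 295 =169892.02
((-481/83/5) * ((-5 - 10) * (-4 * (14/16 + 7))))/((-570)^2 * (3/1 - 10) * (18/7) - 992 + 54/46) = 2090907/22332210574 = 0.00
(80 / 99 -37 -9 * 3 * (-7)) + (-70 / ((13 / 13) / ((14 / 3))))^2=10579528 / 99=106863.92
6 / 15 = 2 / 5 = 0.40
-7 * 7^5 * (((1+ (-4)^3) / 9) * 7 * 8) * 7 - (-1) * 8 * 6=322828904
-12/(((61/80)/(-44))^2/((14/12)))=-173465600/3721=-46618.01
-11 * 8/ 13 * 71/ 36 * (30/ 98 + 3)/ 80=-7029/ 12740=-0.55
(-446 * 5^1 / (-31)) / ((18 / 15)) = 5575 / 93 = 59.95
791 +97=888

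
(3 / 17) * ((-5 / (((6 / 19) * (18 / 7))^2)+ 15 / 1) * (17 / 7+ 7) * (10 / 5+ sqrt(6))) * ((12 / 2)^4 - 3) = 410167615 / 12852+ 410167615 * sqrt(6) / 25704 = 71002.05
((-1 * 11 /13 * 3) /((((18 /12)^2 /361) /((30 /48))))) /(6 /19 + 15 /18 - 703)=377245 /1040143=0.36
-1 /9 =-0.11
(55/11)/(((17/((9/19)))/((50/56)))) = 1125/9044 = 0.12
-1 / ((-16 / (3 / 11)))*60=45 / 44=1.02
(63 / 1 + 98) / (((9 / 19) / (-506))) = -171983.78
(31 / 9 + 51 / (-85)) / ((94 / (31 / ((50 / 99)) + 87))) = 79136 / 17625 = 4.49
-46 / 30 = -23 / 15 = -1.53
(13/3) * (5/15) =13/9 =1.44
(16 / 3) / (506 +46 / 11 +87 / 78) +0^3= 4576 / 438693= 0.01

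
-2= -2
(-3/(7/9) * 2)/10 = -27/35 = -0.77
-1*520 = -520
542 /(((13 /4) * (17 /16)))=34688 /221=156.96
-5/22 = -0.23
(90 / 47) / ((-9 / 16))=-160 / 47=-3.40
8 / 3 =2.67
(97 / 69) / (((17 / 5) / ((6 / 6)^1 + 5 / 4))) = 1455 / 1564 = 0.93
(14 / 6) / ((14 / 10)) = 5 / 3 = 1.67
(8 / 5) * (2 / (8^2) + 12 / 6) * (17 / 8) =221 / 32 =6.91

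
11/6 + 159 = 965/6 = 160.83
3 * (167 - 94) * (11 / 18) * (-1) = -803 / 6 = -133.83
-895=-895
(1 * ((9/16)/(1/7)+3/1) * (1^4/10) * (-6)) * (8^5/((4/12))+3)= -32736231/80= -409202.89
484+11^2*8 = 1452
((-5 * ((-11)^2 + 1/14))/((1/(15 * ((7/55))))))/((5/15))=-76275/22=-3467.05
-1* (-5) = 5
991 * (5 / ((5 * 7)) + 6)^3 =229712.64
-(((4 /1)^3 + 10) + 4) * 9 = -702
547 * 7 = 3829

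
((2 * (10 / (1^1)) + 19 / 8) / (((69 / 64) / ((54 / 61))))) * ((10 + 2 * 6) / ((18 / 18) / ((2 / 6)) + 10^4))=567072 / 14034209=0.04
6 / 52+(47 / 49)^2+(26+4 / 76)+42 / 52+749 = 460735689 / 593047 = 776.90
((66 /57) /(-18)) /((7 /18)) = -22 /133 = -0.17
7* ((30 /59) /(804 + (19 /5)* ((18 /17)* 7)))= 2975 /695551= 0.00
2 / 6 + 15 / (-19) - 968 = -55202 / 57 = -968.46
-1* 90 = -90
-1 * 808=-808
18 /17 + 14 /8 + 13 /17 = 243 /68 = 3.57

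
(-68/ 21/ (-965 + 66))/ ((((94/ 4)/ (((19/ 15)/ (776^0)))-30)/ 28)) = -10336/ 1173195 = -0.01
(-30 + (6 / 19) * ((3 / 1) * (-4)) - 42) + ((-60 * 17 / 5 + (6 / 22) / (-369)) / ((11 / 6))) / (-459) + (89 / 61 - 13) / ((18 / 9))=-214609816138 / 2639157741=-81.32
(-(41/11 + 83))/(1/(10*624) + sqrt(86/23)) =136918080/36834969347-37146470400*sqrt(1978)/36834969347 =-44.85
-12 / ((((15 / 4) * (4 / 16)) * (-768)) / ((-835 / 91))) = -167 / 1092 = -0.15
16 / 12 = 4 / 3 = 1.33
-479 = -479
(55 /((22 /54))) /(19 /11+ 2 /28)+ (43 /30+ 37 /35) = 4510771 /58170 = 77.54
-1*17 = -17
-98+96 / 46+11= -1953 / 23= -84.91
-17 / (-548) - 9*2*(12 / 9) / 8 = -1627 / 548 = -2.97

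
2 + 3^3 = 29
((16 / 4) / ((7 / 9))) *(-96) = -3456 / 7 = -493.71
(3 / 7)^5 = 243 / 16807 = 0.01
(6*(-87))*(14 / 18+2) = -1450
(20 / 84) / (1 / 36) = 60 / 7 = 8.57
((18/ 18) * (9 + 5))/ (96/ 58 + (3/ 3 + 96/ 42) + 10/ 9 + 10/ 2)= 12789/ 10096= 1.27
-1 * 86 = -86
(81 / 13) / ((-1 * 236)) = -81 / 3068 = -0.03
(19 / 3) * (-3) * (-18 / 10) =171 / 5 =34.20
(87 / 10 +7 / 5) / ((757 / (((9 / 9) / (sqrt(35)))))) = 101 * sqrt(35) / 264950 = 0.00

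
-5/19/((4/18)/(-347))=15615/38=410.92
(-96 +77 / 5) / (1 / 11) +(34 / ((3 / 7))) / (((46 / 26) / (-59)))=-1218607 / 345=-3532.19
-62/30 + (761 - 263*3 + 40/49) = -21499/735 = -29.25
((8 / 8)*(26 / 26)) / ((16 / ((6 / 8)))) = 3 / 64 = 0.05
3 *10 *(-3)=-90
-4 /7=-0.57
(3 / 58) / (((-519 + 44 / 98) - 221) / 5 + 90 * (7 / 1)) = 735 / 6850496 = 0.00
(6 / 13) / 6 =1 / 13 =0.08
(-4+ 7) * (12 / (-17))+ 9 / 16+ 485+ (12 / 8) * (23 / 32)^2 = 16858595 / 34816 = 484.22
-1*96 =-96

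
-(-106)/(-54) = -53/27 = -1.96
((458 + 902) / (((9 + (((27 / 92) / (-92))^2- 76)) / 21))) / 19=-2046018293760 / 91196809957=-22.44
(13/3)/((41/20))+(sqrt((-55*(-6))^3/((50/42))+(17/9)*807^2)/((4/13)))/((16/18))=260/123+117*sqrt(31417217)/32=20495.78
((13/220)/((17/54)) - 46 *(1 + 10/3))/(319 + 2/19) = -21226933/34013430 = -0.62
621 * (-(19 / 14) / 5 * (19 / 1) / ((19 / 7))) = -11799 / 10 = -1179.90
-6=-6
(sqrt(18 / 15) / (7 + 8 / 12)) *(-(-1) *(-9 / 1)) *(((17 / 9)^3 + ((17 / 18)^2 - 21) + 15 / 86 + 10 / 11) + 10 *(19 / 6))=-26732311 *sqrt(30) / 5874660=-24.92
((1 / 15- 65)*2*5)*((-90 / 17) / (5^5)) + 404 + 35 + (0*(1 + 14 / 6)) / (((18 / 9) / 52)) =4676063 / 10625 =440.10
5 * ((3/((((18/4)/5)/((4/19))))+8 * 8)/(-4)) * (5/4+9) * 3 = -94505/38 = -2486.97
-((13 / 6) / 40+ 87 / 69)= -1.32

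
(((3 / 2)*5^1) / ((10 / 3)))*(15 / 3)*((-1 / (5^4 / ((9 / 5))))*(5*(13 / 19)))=-1053 / 9500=-0.11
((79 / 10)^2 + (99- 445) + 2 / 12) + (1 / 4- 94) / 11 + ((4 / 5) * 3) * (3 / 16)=-961937 / 3300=-291.50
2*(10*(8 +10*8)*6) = 10560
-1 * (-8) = 8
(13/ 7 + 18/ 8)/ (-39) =-115/ 1092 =-0.11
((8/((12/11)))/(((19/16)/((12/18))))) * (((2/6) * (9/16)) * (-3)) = -44/19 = -2.32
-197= -197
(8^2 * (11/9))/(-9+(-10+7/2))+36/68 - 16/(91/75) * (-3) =15125125/431613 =35.04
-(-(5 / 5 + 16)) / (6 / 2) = 17 / 3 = 5.67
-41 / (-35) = 41 / 35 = 1.17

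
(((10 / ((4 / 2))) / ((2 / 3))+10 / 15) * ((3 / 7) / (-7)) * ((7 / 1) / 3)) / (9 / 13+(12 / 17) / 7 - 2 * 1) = 10829 / 11202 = 0.97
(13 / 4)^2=169 / 16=10.56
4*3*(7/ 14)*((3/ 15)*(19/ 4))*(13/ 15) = 247/ 50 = 4.94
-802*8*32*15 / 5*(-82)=50506752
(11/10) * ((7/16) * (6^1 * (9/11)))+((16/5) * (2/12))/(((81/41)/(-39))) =-10583/1296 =-8.17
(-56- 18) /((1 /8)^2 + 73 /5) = -23680 /4677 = -5.06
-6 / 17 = -0.35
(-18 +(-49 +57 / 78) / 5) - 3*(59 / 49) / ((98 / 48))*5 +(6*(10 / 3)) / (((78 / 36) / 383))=218421361 / 62426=3498.88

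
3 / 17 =0.18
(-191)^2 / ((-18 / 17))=-620177 / 18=-34454.28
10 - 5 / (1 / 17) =-75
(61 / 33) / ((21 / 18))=122 / 77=1.58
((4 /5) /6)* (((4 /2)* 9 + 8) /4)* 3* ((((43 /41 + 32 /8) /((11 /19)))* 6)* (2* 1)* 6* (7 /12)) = 2147418 /2255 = 952.29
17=17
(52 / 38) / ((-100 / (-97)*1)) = 1261 / 950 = 1.33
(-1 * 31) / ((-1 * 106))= 31 / 106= 0.29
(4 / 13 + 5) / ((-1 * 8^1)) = -69 / 104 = -0.66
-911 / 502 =-1.81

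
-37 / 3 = -12.33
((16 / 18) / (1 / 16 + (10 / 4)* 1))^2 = 16384 / 136161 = 0.12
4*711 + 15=2859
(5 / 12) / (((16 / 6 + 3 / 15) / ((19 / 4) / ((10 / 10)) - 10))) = -525 / 688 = -0.76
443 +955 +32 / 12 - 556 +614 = 4376 / 3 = 1458.67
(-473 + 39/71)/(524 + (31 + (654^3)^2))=-33544/5555521576769275821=-0.00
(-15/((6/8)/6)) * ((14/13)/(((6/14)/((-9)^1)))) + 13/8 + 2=282617/104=2717.47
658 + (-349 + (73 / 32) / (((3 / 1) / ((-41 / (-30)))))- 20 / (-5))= 904433 / 2880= 314.04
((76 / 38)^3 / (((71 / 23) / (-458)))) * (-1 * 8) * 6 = 4045056 / 71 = 56972.62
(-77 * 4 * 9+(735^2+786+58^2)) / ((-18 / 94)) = -25455341 / 9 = -2828371.22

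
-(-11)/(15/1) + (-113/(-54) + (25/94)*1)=19618/6345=3.09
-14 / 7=-2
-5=-5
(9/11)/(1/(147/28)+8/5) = 945/2068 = 0.46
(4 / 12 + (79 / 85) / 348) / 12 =3313 / 118320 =0.03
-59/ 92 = -0.64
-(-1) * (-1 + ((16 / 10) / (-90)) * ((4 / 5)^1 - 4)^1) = -1061 / 1125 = -0.94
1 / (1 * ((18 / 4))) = 2 / 9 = 0.22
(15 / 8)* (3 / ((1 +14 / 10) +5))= 225 / 296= 0.76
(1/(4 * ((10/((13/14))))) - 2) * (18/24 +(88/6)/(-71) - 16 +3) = 3916197/159040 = 24.62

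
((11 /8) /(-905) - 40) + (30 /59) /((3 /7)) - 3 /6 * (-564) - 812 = -242975049 /427160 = -568.82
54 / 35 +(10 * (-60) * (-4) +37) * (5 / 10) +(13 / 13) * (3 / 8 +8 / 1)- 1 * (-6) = 345637 / 280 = 1234.42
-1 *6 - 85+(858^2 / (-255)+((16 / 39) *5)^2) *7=-2620602971 / 129285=-20269.97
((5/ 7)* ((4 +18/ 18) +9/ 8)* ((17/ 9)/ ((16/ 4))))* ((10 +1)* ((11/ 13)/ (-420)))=-2057/ 44928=-0.05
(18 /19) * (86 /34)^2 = 33282 /5491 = 6.06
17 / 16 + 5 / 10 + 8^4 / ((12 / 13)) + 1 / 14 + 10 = 1494853 / 336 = 4448.97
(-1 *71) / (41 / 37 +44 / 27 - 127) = 70929 / 124138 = 0.57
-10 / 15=-2 / 3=-0.67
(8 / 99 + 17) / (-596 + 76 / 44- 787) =-1691 / 136746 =-0.01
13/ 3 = 4.33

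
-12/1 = -12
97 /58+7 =503 /58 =8.67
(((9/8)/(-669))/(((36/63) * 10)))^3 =-9261/363382931456000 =-0.00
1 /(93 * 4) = 1 /372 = 0.00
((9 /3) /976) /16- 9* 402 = -56498685 /15616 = -3618.00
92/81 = 1.14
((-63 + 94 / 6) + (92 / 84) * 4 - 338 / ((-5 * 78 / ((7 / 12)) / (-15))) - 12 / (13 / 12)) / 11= -22427 / 4004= -5.60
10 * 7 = 70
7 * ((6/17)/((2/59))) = 1239/17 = 72.88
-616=-616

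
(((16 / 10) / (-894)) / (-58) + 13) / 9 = 842597 / 583335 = 1.44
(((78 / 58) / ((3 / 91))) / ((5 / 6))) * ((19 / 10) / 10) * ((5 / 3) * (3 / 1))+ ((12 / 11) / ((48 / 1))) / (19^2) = 535537727 / 11515900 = 46.50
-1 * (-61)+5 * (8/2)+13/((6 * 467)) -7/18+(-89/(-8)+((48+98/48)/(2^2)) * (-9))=-2804645/134496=-20.85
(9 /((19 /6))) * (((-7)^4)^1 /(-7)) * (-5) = 4874.21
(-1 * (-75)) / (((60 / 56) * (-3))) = -70 / 3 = -23.33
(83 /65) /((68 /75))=1245 /884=1.41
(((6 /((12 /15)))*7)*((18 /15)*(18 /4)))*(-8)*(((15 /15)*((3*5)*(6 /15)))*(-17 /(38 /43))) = 4973724 /19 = 261774.95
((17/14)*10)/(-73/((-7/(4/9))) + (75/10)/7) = 1530/719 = 2.13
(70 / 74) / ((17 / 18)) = 630 / 629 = 1.00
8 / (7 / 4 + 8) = 32 / 39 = 0.82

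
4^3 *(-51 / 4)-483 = -1299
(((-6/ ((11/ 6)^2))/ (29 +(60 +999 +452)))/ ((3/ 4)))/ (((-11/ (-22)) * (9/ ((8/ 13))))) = -0.00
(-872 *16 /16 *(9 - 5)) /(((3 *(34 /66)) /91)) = -3491488 /17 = -205381.65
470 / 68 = 235 / 34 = 6.91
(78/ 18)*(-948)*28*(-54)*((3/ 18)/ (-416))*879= -4374783/ 2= -2187391.50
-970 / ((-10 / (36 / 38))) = 1746 / 19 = 91.89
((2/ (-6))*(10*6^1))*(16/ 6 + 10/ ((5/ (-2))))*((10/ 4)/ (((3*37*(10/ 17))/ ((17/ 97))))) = 5780/ 32301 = 0.18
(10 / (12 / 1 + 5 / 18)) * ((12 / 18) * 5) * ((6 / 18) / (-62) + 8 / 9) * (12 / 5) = 2320 / 403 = 5.76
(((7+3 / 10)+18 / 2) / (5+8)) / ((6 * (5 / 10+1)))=163 / 1170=0.14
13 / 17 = 0.76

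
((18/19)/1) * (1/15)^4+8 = 855002/106875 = 8.00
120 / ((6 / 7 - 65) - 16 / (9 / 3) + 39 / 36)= -672 / 383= -1.75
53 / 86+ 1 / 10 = 154 / 215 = 0.72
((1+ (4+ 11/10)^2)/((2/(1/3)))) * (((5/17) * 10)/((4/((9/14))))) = 8103/3808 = 2.13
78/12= 13/2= 6.50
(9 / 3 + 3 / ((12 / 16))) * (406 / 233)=2842 / 233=12.20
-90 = -90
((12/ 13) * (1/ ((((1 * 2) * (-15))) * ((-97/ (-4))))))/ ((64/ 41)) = -41/ 50440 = -0.00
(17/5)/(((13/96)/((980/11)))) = 319872/143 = 2236.87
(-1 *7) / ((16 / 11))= -77 / 16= -4.81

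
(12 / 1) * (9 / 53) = 2.04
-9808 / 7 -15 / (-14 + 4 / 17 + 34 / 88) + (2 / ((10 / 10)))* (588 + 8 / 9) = -222.24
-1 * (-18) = 18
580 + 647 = 1227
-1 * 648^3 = -272097792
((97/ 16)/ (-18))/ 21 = -97/ 6048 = -0.02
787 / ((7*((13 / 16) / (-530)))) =-6673760 / 91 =-73338.02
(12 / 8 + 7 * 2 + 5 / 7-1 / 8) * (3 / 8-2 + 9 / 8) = -901 / 112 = -8.04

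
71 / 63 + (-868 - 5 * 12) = -58393 / 63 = -926.87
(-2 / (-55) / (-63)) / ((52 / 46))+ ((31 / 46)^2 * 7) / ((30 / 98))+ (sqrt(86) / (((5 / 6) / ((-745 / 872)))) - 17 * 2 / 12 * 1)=719749411 / 95315220 - 447 * sqrt(86) / 436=-1.96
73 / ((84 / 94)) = 3431 / 42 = 81.69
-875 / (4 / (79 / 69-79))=1175125 / 69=17030.80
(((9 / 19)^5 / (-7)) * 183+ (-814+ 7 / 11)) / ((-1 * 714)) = 77597234954 / 68065485411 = 1.14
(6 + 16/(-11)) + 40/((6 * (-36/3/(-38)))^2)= 27955/1782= 15.69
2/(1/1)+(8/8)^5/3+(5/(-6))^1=1.50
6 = 6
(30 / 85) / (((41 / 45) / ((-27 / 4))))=-2.61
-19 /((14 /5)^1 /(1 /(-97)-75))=345610 /679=509.00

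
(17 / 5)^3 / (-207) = -0.19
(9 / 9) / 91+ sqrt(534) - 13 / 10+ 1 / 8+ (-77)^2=sqrt(534)+ 21577323 / 3640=5950.94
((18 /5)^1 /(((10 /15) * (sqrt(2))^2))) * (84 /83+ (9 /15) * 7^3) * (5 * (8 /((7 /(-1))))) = -1324188 /415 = -3190.81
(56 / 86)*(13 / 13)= 28 / 43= 0.65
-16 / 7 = -2.29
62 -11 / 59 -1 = 3588 / 59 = 60.81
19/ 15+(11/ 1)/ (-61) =994/ 915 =1.09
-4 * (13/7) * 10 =-520/7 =-74.29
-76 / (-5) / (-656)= -19 / 820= -0.02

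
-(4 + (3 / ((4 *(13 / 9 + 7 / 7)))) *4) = -115 / 22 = -5.23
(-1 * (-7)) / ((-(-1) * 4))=7 / 4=1.75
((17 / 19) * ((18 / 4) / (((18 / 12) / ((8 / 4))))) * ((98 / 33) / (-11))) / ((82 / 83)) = -138278 / 94259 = -1.47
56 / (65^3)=56 / 274625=0.00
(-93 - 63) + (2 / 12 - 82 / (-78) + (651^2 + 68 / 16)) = 66089473 / 156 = 423650.47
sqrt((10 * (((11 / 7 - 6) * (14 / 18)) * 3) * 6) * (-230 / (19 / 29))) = 10 * sqrt(785726) / 19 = 466.53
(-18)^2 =324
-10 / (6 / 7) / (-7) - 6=-13 / 3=-4.33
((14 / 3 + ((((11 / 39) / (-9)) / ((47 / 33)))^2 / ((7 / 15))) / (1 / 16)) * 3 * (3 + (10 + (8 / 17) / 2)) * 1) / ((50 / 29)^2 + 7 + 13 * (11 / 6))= 8337011342460 / 1515654514283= 5.50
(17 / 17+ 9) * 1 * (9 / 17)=90 / 17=5.29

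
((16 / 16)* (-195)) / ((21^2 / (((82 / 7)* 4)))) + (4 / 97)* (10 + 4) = -2010416 / 99813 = -20.14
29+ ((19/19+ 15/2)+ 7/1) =89/2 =44.50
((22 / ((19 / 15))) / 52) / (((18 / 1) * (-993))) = -55 / 2943252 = -0.00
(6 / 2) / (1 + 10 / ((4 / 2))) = 1 / 2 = 0.50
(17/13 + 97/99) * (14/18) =20608/11583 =1.78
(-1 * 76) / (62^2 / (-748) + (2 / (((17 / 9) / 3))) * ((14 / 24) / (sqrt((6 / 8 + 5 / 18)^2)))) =525844 / 23083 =22.78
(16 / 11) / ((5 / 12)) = 192 / 55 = 3.49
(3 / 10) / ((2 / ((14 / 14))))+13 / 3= 269 / 60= 4.48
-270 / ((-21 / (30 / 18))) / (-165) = -10 / 77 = -0.13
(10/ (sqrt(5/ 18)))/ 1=6*sqrt(10)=18.97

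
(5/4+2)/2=13/8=1.62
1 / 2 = 0.50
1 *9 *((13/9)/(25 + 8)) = 13/33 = 0.39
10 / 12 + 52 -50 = 17 / 6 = 2.83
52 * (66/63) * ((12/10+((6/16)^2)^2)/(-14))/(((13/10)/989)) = -90589433/25088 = -3610.87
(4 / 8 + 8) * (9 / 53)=153 / 106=1.44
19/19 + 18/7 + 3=46/7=6.57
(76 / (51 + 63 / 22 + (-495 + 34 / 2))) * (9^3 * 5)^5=-1075781165194541025000 / 9331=-115291090472033118.10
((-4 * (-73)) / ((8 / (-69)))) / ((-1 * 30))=1679 / 20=83.95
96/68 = 24/17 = 1.41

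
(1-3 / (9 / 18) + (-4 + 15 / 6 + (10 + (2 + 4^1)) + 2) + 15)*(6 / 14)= 159 / 14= 11.36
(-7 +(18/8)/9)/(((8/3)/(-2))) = 81/16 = 5.06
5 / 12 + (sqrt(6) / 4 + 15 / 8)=sqrt(6) / 4 + 55 / 24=2.90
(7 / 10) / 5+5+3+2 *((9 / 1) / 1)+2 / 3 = 4021 / 150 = 26.81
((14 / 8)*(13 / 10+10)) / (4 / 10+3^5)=791 / 9736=0.08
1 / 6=0.17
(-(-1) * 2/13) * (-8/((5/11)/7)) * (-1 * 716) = 882112/65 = 13570.95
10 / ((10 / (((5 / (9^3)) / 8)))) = 5 / 5832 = 0.00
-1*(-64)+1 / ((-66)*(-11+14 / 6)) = 64.00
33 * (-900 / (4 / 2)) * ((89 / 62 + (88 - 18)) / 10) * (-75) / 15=32885325 / 62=530408.47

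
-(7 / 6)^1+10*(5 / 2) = 143 / 6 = 23.83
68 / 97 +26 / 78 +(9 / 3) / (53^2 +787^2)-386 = -69699489577 / 181053798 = -384.97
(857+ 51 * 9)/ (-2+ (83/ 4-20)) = -5264/ 5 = -1052.80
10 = 10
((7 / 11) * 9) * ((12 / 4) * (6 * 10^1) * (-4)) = -45360 / 11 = -4123.64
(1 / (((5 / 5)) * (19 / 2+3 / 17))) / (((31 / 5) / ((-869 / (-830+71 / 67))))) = 52930 / 3029103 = 0.02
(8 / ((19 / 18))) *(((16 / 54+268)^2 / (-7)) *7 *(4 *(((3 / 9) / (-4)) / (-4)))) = -209902144 / 4617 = -45462.89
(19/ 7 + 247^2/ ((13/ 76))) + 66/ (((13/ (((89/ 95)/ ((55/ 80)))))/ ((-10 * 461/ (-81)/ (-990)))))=356670.32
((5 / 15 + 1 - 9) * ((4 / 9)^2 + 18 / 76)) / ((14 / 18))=-4393 / 1026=-4.28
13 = 13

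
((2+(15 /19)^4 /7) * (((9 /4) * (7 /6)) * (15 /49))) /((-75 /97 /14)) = -545659629 /18244940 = -29.91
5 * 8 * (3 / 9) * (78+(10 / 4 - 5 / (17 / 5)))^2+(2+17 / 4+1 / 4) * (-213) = 141998657 / 1734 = 81890.81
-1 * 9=-9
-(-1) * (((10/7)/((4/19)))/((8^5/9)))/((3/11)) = 3135/458752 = 0.01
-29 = -29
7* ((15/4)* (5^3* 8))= 26250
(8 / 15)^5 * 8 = 262144 / 759375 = 0.35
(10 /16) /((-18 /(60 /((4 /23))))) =-575 /48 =-11.98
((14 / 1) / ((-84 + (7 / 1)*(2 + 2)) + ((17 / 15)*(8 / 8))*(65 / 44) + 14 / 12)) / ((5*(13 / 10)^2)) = -12320 / 395291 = -0.03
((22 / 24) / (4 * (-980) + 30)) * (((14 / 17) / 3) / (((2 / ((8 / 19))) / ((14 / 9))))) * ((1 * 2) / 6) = -0.00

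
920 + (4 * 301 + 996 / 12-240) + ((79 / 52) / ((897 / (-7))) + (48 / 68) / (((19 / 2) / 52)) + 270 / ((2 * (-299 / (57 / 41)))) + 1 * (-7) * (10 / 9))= 3636647721271 / 1853119476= 1962.45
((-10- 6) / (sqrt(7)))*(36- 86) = 800*sqrt(7) / 7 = 302.37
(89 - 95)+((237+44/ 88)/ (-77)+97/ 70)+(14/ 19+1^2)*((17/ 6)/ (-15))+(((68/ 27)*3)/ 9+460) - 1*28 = 100683167/ 237006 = 424.81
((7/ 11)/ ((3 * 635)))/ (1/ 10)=14/ 4191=0.00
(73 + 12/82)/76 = 0.96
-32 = -32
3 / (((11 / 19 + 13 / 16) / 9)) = 912 / 47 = 19.40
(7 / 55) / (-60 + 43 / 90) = -126 / 58927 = -0.00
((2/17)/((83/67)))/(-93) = -134/131223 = -0.00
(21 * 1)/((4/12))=63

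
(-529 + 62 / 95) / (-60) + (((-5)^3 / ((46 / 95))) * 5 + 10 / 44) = -616126557 / 480700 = -1281.73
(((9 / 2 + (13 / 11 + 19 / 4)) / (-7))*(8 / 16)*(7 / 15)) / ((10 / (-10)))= 153 / 440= 0.35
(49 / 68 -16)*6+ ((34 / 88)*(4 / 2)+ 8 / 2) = -16251 / 187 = -86.90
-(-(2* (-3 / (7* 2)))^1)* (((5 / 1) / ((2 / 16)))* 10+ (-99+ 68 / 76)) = -17208 / 133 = -129.38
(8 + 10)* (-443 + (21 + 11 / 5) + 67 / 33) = -413592 / 55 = -7519.85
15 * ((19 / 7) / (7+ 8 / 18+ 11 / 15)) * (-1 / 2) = -12825 / 5152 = -2.49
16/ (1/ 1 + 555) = 4/ 139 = 0.03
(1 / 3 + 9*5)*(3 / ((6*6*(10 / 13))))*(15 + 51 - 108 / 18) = 884 / 3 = 294.67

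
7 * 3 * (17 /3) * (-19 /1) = -2261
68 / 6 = 34 / 3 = 11.33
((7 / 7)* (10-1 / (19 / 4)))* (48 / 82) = 4464 / 779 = 5.73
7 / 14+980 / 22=991 / 22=45.05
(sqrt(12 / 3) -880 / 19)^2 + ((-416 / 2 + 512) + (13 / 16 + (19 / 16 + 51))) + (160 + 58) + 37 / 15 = 13761442 / 5415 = 2541.36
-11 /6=-1.83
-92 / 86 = -46 / 43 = -1.07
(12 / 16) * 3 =9 / 4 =2.25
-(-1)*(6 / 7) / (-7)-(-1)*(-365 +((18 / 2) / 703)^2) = -365.12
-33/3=-11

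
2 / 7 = 0.29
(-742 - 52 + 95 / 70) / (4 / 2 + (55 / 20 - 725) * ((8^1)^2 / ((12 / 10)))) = 11097 / 539252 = 0.02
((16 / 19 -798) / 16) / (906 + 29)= -7573 / 142120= -0.05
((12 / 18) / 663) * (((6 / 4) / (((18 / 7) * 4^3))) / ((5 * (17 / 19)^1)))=133 / 64920960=0.00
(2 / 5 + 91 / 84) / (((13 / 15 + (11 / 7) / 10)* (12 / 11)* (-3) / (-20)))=6853 / 774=8.85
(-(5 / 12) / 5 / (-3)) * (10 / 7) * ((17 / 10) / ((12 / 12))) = 17 / 252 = 0.07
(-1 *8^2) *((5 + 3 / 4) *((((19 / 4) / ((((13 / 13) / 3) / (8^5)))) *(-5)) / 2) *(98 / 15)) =2806644736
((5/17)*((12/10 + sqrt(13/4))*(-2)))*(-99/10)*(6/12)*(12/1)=3564/85 + 297*sqrt(13)/17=104.92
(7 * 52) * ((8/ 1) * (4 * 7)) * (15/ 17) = 1223040/ 17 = 71943.53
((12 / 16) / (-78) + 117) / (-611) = -12167 / 63544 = -0.19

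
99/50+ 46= 2399/50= 47.98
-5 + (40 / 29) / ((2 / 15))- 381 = -10894 / 29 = -375.66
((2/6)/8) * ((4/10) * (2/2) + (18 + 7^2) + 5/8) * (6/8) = 2721/1280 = 2.13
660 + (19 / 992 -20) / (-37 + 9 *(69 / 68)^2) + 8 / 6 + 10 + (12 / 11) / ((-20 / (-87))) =887882764739 / 1311884970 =676.80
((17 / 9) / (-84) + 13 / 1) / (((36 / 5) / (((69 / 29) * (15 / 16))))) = 5641325 / 1403136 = 4.02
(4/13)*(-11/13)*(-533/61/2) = 902/793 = 1.14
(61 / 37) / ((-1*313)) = -0.01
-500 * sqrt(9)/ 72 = -125/ 6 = -20.83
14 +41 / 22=349 / 22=15.86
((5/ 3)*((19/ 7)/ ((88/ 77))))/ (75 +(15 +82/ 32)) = 190/ 4443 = 0.04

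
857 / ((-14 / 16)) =-6856 / 7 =-979.43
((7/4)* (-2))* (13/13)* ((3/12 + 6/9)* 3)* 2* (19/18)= -1463/72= -20.32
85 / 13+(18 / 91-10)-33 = -36.26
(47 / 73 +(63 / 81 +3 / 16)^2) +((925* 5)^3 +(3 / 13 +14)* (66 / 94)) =91500668250198559715 / 924887808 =98931640636.57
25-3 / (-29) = 728 / 29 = 25.10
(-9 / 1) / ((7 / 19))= -171 / 7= -24.43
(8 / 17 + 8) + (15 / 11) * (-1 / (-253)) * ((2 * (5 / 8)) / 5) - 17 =-1613885 / 189244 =-8.53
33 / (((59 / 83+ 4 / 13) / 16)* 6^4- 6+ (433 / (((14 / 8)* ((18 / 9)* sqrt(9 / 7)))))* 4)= -185168328345 / 13540810721761+ 399260151576* sqrt(7) / 13540810721761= 0.06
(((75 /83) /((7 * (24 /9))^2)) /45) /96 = 5 /8329216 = 0.00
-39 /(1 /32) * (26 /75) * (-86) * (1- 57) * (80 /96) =-26044928 /15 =-1736328.53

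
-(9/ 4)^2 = -81/ 16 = -5.06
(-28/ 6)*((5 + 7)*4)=-224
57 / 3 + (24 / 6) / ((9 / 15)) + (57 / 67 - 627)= -600.48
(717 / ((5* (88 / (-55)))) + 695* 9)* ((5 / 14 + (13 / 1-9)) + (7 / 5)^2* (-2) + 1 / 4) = 23724363 / 5600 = 4236.49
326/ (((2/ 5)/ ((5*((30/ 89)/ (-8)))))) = -61125/ 356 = -171.70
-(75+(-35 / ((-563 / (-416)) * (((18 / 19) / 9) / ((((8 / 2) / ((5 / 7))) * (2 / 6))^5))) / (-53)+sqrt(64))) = -852246864727 / 4531798125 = -188.06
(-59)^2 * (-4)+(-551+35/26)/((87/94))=-16419721/1131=-14517.88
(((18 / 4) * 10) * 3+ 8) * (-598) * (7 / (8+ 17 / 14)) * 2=-16760744 / 129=-129928.25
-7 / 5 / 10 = -7 / 50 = -0.14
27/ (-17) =-27/ 17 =-1.59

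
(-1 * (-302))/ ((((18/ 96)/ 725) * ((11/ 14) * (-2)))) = -24522400/ 33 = -743103.03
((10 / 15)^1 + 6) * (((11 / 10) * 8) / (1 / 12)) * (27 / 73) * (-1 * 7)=-133056 / 73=-1822.68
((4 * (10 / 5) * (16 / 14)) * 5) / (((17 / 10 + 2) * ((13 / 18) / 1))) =57600 / 3367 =17.11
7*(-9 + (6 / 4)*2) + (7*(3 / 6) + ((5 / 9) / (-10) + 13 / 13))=-338 / 9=-37.56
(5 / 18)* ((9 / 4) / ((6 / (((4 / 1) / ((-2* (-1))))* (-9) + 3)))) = -25 / 16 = -1.56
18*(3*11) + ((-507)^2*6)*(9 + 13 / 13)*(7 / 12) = 8997309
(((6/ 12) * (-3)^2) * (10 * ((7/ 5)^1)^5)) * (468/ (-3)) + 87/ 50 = -47191881/ 1250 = -37753.50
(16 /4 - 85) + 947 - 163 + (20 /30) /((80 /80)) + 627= 3992 /3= 1330.67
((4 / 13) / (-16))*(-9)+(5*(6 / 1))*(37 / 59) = 58251 / 3068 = 18.99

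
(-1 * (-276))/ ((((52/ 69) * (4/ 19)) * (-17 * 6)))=-30153/ 1768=-17.05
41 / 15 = 2.73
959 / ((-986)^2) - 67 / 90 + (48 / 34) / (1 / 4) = 214526749 / 43748820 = 4.90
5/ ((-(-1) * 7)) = 5/ 7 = 0.71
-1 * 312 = -312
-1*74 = -74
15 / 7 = 2.14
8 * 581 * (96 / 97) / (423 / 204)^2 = 687755264 / 642819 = 1069.91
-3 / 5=-0.60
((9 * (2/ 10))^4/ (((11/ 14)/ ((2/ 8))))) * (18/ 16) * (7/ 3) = 964467/ 110000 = 8.77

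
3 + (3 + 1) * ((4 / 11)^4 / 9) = 396331 / 131769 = 3.01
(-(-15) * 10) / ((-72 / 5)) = -125 / 12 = -10.42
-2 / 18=-1 / 9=-0.11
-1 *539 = -539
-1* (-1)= 1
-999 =-999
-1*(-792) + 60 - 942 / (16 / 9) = 2577 / 8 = 322.12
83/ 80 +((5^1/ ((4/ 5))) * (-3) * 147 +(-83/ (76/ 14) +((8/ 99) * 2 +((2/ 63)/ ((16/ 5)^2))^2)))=-188256706211003/ 67954360320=-2770.34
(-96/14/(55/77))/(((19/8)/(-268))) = 102912/95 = 1083.28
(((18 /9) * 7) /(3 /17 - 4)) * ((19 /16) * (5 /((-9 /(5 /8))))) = 11305 /7488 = 1.51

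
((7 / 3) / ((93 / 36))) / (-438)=-14 / 6789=-0.00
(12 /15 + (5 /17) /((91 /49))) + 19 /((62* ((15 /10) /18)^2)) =1544469 /34255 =45.09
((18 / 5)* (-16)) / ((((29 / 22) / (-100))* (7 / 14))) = 253440 / 29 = 8739.31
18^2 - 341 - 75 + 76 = -16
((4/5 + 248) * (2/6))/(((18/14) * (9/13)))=113204/1215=93.17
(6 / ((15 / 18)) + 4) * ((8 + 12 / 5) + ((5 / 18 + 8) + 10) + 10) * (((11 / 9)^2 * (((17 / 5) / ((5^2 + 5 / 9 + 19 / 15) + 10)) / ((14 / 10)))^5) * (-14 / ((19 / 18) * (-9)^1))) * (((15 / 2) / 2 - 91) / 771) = -0.00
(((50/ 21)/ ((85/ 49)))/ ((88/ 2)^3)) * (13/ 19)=455/ 41271648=0.00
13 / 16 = 0.81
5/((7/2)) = 10/7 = 1.43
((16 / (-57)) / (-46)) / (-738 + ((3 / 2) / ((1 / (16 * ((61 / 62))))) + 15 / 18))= -496 / 57999077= -0.00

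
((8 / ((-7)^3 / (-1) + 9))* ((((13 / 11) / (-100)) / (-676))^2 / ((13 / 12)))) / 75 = 1 / 11696828000000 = 0.00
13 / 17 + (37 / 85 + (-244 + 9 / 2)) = -2383 / 10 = -238.30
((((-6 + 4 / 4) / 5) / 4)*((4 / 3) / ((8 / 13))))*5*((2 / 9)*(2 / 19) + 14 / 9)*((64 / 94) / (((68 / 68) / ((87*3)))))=-678600 / 893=-759.91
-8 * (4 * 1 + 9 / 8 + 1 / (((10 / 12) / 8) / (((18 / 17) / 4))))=-5213 / 85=-61.33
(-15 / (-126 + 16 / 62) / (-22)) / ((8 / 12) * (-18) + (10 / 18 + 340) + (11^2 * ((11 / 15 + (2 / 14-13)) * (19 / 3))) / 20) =732375 / 18367370153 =0.00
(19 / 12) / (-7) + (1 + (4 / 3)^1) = 59 / 28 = 2.11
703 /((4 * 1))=703 /4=175.75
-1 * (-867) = 867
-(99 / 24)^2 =-1089 / 64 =-17.02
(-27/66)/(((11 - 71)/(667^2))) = 1334667/440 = 3033.33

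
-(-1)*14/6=7/3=2.33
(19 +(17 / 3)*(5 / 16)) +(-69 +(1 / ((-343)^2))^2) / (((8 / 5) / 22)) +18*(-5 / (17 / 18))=-1023.27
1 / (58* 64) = 1 / 3712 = 0.00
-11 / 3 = -3.67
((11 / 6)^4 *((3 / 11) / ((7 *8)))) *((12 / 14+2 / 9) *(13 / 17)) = 17303 / 381024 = 0.05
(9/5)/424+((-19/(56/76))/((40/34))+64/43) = -6516877/319060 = -20.43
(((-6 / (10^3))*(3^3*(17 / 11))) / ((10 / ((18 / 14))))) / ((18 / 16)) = -1377 / 48125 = -0.03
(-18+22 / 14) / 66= -115 / 462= -0.25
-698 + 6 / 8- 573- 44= -5257 / 4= -1314.25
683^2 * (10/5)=932978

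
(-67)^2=4489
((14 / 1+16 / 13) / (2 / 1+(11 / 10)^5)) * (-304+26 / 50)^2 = 1823582185920 / 4693663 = 388520.05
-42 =-42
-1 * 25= -25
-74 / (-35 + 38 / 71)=5254 / 2447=2.15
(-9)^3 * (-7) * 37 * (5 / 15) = 62937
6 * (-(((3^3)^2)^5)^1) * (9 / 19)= -11118121133111046 / 19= -585164270163739.26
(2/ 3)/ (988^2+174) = 1/ 1464477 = 0.00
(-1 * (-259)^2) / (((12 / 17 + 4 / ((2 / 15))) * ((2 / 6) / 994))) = -566767369 / 87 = -6514567.46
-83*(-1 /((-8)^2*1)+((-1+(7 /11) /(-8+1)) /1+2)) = -52207 /704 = -74.16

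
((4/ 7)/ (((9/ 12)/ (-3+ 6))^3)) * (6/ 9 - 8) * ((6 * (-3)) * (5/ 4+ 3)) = 143616/ 7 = 20516.57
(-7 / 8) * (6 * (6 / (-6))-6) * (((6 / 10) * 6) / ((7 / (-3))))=-81 / 5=-16.20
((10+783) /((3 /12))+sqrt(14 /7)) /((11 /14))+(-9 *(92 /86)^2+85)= 14 *sqrt(2) /11+83629723 /20339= 4113.59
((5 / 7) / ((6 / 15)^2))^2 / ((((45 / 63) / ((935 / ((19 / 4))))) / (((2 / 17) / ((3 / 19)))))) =171875 / 42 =4092.26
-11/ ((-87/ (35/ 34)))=385/ 2958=0.13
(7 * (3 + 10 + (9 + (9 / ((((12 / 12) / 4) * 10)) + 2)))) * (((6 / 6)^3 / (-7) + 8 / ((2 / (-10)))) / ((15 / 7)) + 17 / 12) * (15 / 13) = -501837 / 130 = -3860.28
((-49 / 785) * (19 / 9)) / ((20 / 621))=-64239 / 15700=-4.09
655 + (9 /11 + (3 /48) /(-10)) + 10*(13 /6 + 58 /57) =22995151 /33440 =687.65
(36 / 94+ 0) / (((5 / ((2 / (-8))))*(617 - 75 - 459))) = -9 / 39010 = -0.00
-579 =-579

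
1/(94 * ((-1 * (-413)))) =1/38822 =0.00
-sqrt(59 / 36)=-1.28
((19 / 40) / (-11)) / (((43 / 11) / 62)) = -589 / 860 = -0.68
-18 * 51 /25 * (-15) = 2754 /5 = 550.80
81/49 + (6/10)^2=2466/1225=2.01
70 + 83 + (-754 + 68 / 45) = -26977 / 45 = -599.49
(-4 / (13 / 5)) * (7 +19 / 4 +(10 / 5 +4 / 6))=-22.18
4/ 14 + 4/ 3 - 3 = -29/ 21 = -1.38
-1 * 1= -1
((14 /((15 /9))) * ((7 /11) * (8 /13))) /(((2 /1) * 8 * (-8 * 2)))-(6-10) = 45613 /11440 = 3.99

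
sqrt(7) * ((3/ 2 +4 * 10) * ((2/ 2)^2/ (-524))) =-83 * sqrt(7)/ 1048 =-0.21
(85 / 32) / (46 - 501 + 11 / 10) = -25 / 4272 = -0.01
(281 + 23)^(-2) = 1 / 92416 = 0.00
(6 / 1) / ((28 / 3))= 9 / 14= 0.64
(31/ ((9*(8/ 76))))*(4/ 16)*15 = 2945/ 24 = 122.71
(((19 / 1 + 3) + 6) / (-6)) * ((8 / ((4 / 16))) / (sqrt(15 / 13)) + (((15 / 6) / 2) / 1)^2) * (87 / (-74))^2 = -94192 * sqrt(195) / 6845 - 441525 / 43808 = -202.24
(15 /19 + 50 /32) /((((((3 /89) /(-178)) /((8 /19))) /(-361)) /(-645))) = -1217655725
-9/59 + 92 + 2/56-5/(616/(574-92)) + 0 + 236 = 2943599/9086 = 323.97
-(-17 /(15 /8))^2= -18496 /225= -82.20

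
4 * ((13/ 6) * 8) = 208/ 3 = 69.33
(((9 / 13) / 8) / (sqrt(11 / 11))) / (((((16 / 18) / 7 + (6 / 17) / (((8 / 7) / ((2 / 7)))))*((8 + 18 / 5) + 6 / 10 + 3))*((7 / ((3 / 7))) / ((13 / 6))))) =6885 / 1962016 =0.00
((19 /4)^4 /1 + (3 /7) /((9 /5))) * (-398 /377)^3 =-1659788119583 /2769809952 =-599.24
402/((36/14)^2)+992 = 56851/54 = 1052.80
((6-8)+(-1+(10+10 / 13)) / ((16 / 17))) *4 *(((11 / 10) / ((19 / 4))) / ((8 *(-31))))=-19173 / 612560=-0.03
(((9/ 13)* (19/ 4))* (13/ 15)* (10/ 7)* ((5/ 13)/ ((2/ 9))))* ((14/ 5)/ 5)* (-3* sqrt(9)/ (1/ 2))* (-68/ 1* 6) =1883736/ 65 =28980.55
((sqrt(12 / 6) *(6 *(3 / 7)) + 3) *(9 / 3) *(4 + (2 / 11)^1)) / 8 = 10.41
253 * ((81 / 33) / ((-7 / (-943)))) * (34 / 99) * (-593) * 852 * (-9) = 130642888161.97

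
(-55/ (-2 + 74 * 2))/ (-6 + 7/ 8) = 220/ 2993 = 0.07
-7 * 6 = -42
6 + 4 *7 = 34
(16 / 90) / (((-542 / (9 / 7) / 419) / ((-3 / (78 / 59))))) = 49442 / 123305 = 0.40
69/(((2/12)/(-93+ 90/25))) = -185058/5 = -37011.60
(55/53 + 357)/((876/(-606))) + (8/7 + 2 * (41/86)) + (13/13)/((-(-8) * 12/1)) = -27455156935/111798624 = -245.58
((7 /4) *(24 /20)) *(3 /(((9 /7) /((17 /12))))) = 833 /120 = 6.94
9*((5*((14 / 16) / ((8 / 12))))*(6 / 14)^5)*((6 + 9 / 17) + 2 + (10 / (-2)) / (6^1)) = 8583975 / 1306144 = 6.57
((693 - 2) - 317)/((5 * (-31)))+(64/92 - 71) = -259237/3565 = -72.72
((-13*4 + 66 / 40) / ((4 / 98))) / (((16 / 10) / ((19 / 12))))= -937517 / 768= -1220.73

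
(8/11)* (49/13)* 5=1960/143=13.71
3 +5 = 8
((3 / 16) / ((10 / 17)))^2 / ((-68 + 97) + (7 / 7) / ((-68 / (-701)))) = 4913 / 1900800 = 0.00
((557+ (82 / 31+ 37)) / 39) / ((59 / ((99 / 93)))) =203456 / 737087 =0.28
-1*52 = -52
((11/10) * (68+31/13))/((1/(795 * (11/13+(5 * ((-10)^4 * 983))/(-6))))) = -170422323771315/338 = -504208058495.01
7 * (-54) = -378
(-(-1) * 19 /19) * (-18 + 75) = 57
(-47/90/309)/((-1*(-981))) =-47/27281610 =-0.00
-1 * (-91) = 91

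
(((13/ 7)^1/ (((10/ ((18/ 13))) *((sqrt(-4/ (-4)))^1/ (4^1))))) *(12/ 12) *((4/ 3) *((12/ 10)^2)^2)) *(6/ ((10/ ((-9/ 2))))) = -839808/ 109375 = -7.68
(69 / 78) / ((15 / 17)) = 391 / 390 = 1.00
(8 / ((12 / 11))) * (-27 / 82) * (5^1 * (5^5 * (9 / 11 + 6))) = -10546875 / 41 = -257240.85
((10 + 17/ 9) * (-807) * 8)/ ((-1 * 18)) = 4264.15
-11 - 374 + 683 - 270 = 28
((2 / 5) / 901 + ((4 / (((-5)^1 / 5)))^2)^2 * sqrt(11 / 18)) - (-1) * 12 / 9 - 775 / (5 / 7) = -14645749 / 13515 + 128 * sqrt(22) / 3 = -883.54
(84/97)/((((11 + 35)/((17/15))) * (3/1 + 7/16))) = 3808/613525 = 0.01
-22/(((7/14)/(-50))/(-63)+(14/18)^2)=-113400/3119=-36.36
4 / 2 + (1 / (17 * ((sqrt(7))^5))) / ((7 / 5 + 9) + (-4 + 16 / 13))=65 * sqrt(7) / 2892176 + 2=2.00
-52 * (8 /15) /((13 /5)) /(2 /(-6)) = 32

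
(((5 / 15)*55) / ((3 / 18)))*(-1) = -110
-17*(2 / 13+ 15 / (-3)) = 1071 / 13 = 82.38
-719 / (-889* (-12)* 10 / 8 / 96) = -23008 / 4445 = -5.18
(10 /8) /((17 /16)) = 20 /17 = 1.18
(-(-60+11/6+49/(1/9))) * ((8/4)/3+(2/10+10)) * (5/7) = -2971.52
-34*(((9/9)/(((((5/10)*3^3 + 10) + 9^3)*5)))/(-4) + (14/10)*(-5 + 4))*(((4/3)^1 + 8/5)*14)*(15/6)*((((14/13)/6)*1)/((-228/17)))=-24678577/377325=-65.40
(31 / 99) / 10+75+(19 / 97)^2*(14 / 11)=699364789 / 9314910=75.08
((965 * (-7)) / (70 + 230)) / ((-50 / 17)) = 22967 / 3000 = 7.66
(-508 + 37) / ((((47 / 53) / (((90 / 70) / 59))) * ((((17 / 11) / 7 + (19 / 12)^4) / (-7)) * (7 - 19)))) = -29893292352 / 28803786017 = -1.04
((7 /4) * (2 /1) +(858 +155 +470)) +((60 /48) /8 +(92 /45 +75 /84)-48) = 14531263 /10080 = 1441.59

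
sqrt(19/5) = sqrt(95)/5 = 1.95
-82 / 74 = -41 / 37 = -1.11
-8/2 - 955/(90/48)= -1540/3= -513.33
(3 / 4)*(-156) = -117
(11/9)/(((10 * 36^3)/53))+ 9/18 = 2100103/4199040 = 0.50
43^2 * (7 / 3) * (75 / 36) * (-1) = -323575 / 36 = -8988.19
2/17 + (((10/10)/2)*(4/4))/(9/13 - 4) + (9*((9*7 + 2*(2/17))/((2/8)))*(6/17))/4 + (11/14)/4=139897773/695912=201.03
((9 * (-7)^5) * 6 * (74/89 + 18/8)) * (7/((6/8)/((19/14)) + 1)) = -66208268889/5251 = -12608697.18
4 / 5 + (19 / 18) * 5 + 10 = 1447 / 90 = 16.08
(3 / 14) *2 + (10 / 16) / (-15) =0.39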